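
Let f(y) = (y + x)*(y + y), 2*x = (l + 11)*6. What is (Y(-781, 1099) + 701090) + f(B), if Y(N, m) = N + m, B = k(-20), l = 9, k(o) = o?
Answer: 699808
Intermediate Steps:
x = 60 (x = ((9 + 11)*6)/2 = (20*6)/2 = (½)*120 = 60)
B = -20
f(y) = 2*y*(60 + y) (f(y) = (y + 60)*(y + y) = (60 + y)*(2*y) = 2*y*(60 + y))
(Y(-781, 1099) + 701090) + f(B) = ((-781 + 1099) + 701090) + 2*(-20)*(60 - 20) = (318 + 701090) + 2*(-20)*40 = 701408 - 1600 = 699808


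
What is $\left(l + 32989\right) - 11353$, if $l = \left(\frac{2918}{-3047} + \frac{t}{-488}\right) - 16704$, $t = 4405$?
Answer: $\frac{7318722333}{1486936} \approx 4922.0$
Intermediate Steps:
$l = - \frac{24852624963}{1486936}$ ($l = \left(\frac{2918}{-3047} + \frac{4405}{-488}\right) - 16704 = \left(2918 \left(- \frac{1}{3047}\right) + 4405 \left(- \frac{1}{488}\right)\right) - 16704 = \left(- \frac{2918}{3047} - \frac{4405}{488}\right) - 16704 = - \frac{14846019}{1486936} - 16704 = - \frac{24852624963}{1486936} \approx -16714.0$)
$\left(l + 32989\right) - 11353 = \left(- \frac{24852624963}{1486936} + 32989\right) - 11353 = \frac{24199906741}{1486936} - 11353 = \frac{7318722333}{1486936}$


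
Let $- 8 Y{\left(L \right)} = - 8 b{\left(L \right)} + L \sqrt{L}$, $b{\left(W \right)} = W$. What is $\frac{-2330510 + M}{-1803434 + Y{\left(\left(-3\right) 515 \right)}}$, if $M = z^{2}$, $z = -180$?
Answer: $\frac{265474578540160}{208512436141849} + \frac{28404639600 i \sqrt{1545}}{208512436141849} \approx 1.2732 + 0.0053545 i$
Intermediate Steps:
$M = 32400$ ($M = \left(-180\right)^{2} = 32400$)
$Y{\left(L \right)} = L - \frac{L^{\frac{3}{2}}}{8}$ ($Y{\left(L \right)} = - \frac{- 8 L + L \sqrt{L}}{8} = - \frac{- 8 L + L^{\frac{3}{2}}}{8} = - \frac{L^{\frac{3}{2}} - 8 L}{8} = L - \frac{L^{\frac{3}{2}}}{8}$)
$\frac{-2330510 + M}{-1803434 + Y{\left(\left(-3\right) 515 \right)}} = \frac{-2330510 + 32400}{-1803434 - \left(1545 + \frac{\left(\left(-3\right) 515\right)^{\frac{3}{2}}}{8}\right)} = - \frac{2298110}{-1803434 - \left(1545 + \frac{\left(-1545\right)^{\frac{3}{2}}}{8}\right)} = - \frac{2298110}{-1803434 - \left(1545 + \frac{\left(-1545\right) i \sqrt{1545}}{8}\right)} = - \frac{2298110}{-1803434 - \left(1545 - \frac{1545 i \sqrt{1545}}{8}\right)} = - \frac{2298110}{-1804979 + \frac{1545 i \sqrt{1545}}{8}}$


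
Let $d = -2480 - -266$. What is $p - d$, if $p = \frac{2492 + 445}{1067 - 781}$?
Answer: $\frac{57831}{26} \approx 2224.3$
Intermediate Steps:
$p = \frac{267}{26}$ ($p = \frac{2937}{286} = 2937 \cdot \frac{1}{286} = \frac{267}{26} \approx 10.269$)
$d = -2214$ ($d = -2480 + 266 = -2214$)
$p - d = \frac{267}{26} - -2214 = \frac{267}{26} + 2214 = \frac{57831}{26}$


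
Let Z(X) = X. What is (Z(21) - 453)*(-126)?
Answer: 54432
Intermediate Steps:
(Z(21) - 453)*(-126) = (21 - 453)*(-126) = -432*(-126) = 54432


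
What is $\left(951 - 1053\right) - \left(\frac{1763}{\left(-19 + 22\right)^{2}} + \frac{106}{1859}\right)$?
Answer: $- \frac{4984933}{16731} \approx -297.95$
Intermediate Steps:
$\left(951 - 1053\right) - \left(\frac{1763}{\left(-19 + 22\right)^{2}} + \frac{106}{1859}\right) = -102 - \left(\frac{1763}{3^{2}} + 106 \cdot \frac{1}{1859}\right) = -102 - \left(\frac{1763}{9} + \frac{106}{1859}\right) = -102 - \frac{3278371}{16731} = - \frac{4984933}{16731}$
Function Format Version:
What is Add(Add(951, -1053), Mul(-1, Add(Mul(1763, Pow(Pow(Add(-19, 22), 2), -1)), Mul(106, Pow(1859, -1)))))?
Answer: Rational(-4984933, 16731) ≈ -297.95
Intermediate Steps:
Add(Add(951, -1053), Mul(-1, Add(Mul(1763, Pow(Pow(Add(-19, 22), 2), -1)), Mul(106, Pow(1859, -1))))) = Add(-102, Mul(-1, Add(Mul(1763, Pow(Pow(3, 2), -1)), Mul(106, Rational(1, 1859))))) = Add(-102, Mul(-1, Add(Mul(1763, Pow(9, -1)), Rational(106, 1859)))) = Add(-102, Mul(-1, Add(Mul(1763, Rational(1, 9)), Rational(106, 1859)))) = Add(-102, Mul(-1, Add(Rational(1763, 9), Rational(106, 1859)))) = Add(-102, Mul(-1, Rational(3278371, 16731))) = Add(-102, Rational(-3278371, 16731)) = Rational(-4984933, 16731)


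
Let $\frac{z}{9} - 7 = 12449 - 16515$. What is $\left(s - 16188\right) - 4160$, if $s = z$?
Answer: $-56879$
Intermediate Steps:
$z = -36531$ ($z = 63 + 9 \left(12449 - 16515\right) = 63 + 9 \left(-4066\right) = 63 - 36594 = -36531$)
$s = -36531$
$\left(s - 16188\right) - 4160 = \left(-36531 - 16188\right) - 4160 = -52719 - 4160 = -56879$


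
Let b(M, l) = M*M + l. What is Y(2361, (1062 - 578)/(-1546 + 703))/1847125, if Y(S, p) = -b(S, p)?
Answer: -4699152119/1557126375 ≈ -3.0178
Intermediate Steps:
b(M, l) = l + M² (b(M, l) = M² + l = l + M²)
Y(S, p) = -p - S² (Y(S, p) = -(p + S²) = -p - S²)
Y(2361, (1062 - 578)/(-1546 + 703))/1847125 = (-(1062 - 578)/(-1546 + 703) - 1*2361²)/1847125 = (-484/(-843) - 1*5574321)*(1/1847125) = (-484*(-1)/843 - 5574321)*(1/1847125) = (-1*(-484/843) - 5574321)*(1/1847125) = (484/843 - 5574321)*(1/1847125) = -4699152119/843*1/1847125 = -4699152119/1557126375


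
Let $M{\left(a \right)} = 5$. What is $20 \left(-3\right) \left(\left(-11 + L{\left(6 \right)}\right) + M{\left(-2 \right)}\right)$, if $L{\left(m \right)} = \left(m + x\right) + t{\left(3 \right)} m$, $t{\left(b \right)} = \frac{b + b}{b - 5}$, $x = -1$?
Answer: $1140$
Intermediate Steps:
$t{\left(b \right)} = \frac{2 b}{-5 + b}$
$L{\left(m \right)} = -1 - 2 m$ ($L{\left(m \right)} = \left(m - 1\right) + 2 \cdot 3 \frac{1}{-5 + 3} m = \left(-1 + m\right) + 2 \cdot 3 \frac{1}{-2} m = \left(-1 + m\right) + 2 \cdot 3 \left(- \frac{1}{2}\right) m = \left(-1 + m\right) - 3 m = -1 - 2 m$)
$20 \left(-3\right) \left(\left(-11 + L{\left(6 \right)}\right) + M{\left(-2 \right)}\right) = 20 \left(-3\right) \left(\left(-11 - 13\right) + 5\right) = - 60 \left(\left(-11 - 13\right) + 5\right) = - 60 \left(-24 + 5\right) = \left(-60\right) \left(-19\right) = 1140$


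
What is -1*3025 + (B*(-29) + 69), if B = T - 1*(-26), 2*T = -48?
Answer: -3014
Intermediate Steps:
T = -24 (T = (½)*(-48) = -24)
B = 2 (B = -24 - 1*(-26) = -24 + 26 = 2)
-1*3025 + (B*(-29) + 69) = -1*3025 + (2*(-29) + 69) = -3025 + (-58 + 69) = -3025 + 11 = -3014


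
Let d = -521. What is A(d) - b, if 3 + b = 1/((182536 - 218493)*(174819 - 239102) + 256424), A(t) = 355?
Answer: 827581531289/2311680255 ≈ 358.00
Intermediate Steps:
b = -6935040764/2311680255 (b = -3 + 1/((182536 - 218493)*(174819 - 239102) + 256424) = -3 + 1/(-35957*(-64283) + 256424) = -3 + 1/(2311423831 + 256424) = -3 + 1/2311680255 = -6935040764/2311680255 ≈ -3.0000)
A(d) - b = 355 - 1*(-6935040764/2311680255) = 355 + 6935040764/2311680255 = 827581531289/2311680255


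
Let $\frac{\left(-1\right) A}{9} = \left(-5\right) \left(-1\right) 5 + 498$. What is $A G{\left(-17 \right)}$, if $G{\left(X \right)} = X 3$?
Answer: $240057$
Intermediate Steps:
$G{\left(X \right)} = 3 X$
$A = -4707$ ($A = - 9 \left(\left(-5\right) \left(-1\right) 5 + 498\right) = - 9 \left(5 \cdot 5 + 498\right) = - 9 \left(25 + 498\right) = \left(-9\right) 523 = -4707$)
$A G{\left(-17 \right)} = - 4707 \cdot 3 \left(-17\right) = \left(-4707\right) \left(-51\right) = 240057$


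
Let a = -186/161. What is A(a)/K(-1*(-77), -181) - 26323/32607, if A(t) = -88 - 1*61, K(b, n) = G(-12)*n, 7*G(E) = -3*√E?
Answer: -26323/32607 + 1043*I*√3/3258 ≈ -0.80728 + 0.55449*I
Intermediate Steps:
G(E) = -3*√E/7 (G(E) = (-3*√E)/7 = -3*√E/7)
a = -186/161 (a = -186*1/161 = -186/161 ≈ -1.1553)
K(b, n) = -6*I*n*√3/7 (K(b, n) = (-6*I*√3/7)*n = -6*I*n*√3/7)
A(t) = -149 (A(t) = -88 - 61 = -149)
A(a)/K(-1*(-77), -181) - 26323/32607 = -149*(-7*I*√3/3258) - 26323/32607 = -149*(-7*I*√3/3258) - 26323*1/32607 = -(-1043)*I*√3/3258 - 26323/32607 = 1043*I*√3/3258 - 26323/32607 = -26323/32607 + 1043*I*√3/3258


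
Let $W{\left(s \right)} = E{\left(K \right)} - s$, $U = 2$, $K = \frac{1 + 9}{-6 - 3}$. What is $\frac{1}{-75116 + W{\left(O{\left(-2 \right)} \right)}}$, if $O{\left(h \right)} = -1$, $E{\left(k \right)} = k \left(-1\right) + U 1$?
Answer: $- \frac{9}{676007} \approx -1.3313 \cdot 10^{-5}$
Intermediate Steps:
$K = - \frac{10}{9}$ ($K = \frac{10}{-9} = 10 \left(- \frac{1}{9}\right) = - \frac{10}{9} \approx -1.1111$)
$E{\left(k \right)} = 2 - k$ ($E{\left(k \right)} = k \left(-1\right) + 2 \cdot 1 = - k + 2 = 2 - k$)
$W{\left(s \right)} = \frac{28}{9} - s$ ($W{\left(s \right)} = \left(2 - - \frac{10}{9}\right) - s = \left(2 + \frac{10}{9}\right) - s = \frac{28}{9} - s$)
$\frac{1}{-75116 + W{\left(O{\left(-2 \right)} \right)}} = \frac{1}{-75116 + \left(\frac{28}{9} - -1\right)} = \frac{1}{-75116 + \left(\frac{28}{9} + 1\right)} = \frac{1}{-75116 + \frac{37}{9}} = \frac{1}{- \frac{676007}{9}} = - \frac{9}{676007}$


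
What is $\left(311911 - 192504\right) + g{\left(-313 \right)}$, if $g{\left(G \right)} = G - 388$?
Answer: $118706$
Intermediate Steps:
$g{\left(G \right)} = -388 + G$
$\left(311911 - 192504\right) + g{\left(-313 \right)} = \left(311911 - 192504\right) - 701 = 119407 - 701 = 118706$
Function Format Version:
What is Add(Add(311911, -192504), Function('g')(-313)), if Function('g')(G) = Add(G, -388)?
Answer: 118706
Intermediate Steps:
Function('g')(G) = Add(-388, G)
Add(Add(311911, -192504), Function('g')(-313)) = Add(Add(311911, -192504), Add(-388, -313)) = Add(119407, -701) = 118706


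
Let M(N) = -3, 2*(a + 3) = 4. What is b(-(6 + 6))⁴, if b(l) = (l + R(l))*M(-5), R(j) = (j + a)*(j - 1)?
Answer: 49213429281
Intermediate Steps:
a = -1 (a = -3 + (½)*4 = -3 + 2 = -1)
R(j) = (-1 + j)² (R(j) = (j - 1)*(j - 1) = (-1 + j)*(-1 + j) = (-1 + j)²)
b(l) = -3 - 3*l² + 3*l (b(l) = (l + (1 + l² - 2*l))*(-3) = (1 + l² - l)*(-3) = -3 - 3*l² + 3*l)
b(-(6 + 6))⁴ = (-3 - 3*(6 + 6)² + 3*(-(6 + 6)))⁴ = (-3 - 3*(-1*12)² + 3*(-1*12))⁴ = (-3 - 3*(-12)² + 3*(-12))⁴ = (-3 - 3*144 - 36)⁴ = (-3 - 432 - 36)⁴ = (-471)⁴ = 49213429281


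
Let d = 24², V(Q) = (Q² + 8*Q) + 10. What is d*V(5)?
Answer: 43200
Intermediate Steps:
V(Q) = 10 + Q² + 8*Q
d = 576
d*V(5) = 576*(10 + 5² + 8*5) = 576*(10 + 25 + 40) = 576*75 = 43200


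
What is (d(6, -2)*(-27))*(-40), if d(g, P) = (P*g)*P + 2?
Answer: 28080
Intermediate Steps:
d(g, P) = 2 + g*P² (d(g, P) = g*P² + 2 = 2 + g*P²)
(d(6, -2)*(-27))*(-40) = ((2 + 6*(-2)²)*(-27))*(-40) = ((2 + 6*4)*(-27))*(-40) = ((2 + 24)*(-27))*(-40) = (26*(-27))*(-40) = -702*(-40) = 28080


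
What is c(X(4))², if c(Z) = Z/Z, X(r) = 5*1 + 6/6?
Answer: 1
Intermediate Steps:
X(r) = 6 (X(r) = 5 + 6*(⅙) = 5 + 1 = 6)
c(Z) = 1
c(X(4))² = 1² = 1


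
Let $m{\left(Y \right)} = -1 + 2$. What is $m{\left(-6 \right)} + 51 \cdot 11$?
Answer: $562$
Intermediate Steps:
$m{\left(Y \right)} = 1$
$m{\left(-6 \right)} + 51 \cdot 11 = 1 + 51 \cdot 11 = 1 + 561 = 562$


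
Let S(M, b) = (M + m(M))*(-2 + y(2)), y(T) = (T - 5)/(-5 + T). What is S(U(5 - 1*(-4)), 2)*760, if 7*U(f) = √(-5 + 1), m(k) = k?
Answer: -3040*I/7 ≈ -434.29*I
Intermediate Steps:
U(f) = 2*I/7 (U(f) = √(-5 + 1)/7 = √(-4)/7 = (2*I)/7 = 2*I/7)
y(T) = 1 (y(T) = (-5 + T)/(-5 + T) = 1)
S(M, b) = -2*M (S(M, b) = (M + M)*(-2 + 1) = (2*M)*(-1) = -2*M)
S(U(5 - 1*(-4)), 2)*760 = -4*I/7*760 = -3040*I/7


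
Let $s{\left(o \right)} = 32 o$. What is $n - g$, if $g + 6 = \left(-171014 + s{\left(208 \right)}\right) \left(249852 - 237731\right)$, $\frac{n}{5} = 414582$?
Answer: $1994256234$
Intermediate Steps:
$n = 2072910$ ($n = 5 \cdot 414582 = 2072910$)
$g = -1992183324$ ($g = -6 + \left(-171014 + 32 \cdot 208\right) \left(249852 - 237731\right) = -6 + \left(-171014 + 6656\right) 12121 = -6 - 1992183318 = -1992183324$)
$n - g = 2072910 - -1992183324 = 2072910 + 1992183324 = 1994256234$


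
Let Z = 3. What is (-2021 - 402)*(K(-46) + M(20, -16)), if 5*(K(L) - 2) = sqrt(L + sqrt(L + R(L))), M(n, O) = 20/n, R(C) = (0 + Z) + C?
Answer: -7269 - 2423*sqrt(-46 + I*sqrt(89))/5 ≈ -7604.3 - 3303.8*I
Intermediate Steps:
R(C) = 3 + C (R(C) = (0 + 3) + C = 3 + C)
K(L) = 2 + sqrt(L + sqrt(3 + 2*L))/5 (K(L) = 2 + sqrt(L + sqrt(L + (3 + L)))/5 = 2 + sqrt(L + sqrt(3 + 2*L))/5)
(-2021 - 402)*(K(-46) + M(20, -16)) = (-2021 - 402)*((2 + sqrt(-46 + sqrt(3 + 2*(-46)))/5) + 20/20) = -2423*((2 + sqrt(-46 + sqrt(3 - 92))/5) + 20*(1/20)) = -2423*((2 + sqrt(-46 + sqrt(-89))/5) + 1) = -2423*((2 + sqrt(-46 + I*sqrt(89))/5) + 1) = -2423*(3 + sqrt(-46 + I*sqrt(89))/5) = -7269 - 2423*sqrt(-46 + I*sqrt(89))/5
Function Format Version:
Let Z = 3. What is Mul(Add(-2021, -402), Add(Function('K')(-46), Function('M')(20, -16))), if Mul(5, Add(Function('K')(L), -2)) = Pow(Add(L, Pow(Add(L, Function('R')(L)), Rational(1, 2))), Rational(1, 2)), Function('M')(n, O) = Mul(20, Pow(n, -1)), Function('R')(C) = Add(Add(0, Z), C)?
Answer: Add(-7269, Mul(Rational(-2423, 5), Pow(Add(-46, Mul(I, Pow(89, Rational(1, 2)))), Rational(1, 2)))) ≈ Add(-7604.3, Mul(-3303.8, I))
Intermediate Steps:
Function('R')(C) = Add(3, C) (Function('R')(C) = Add(Add(0, 3), C) = Add(3, C))
Function('K')(L) = Add(2, Mul(Rational(1, 5), Pow(Add(L, Pow(Add(3, Mul(2, L)), Rational(1, 2))), Rational(1, 2)))) (Function('K')(L) = Add(2, Mul(Rational(1, 5), Pow(Add(L, Pow(Add(L, Add(3, L)), Rational(1, 2))), Rational(1, 2)))) = Add(2, Mul(Rational(1, 5), Pow(Add(L, Pow(Add(3, Mul(2, L)), Rational(1, 2))), Rational(1, 2)))))
Mul(Add(-2021, -402), Add(Function('K')(-46), Function('M')(20, -16))) = Mul(Add(-2021, -402), Add(Add(2, Mul(Rational(1, 5), Pow(Add(-46, Pow(Add(3, Mul(2, -46)), Rational(1, 2))), Rational(1, 2)))), Mul(20, Pow(20, -1)))) = Mul(-2423, Add(Add(2, Mul(Rational(1, 5), Pow(Add(-46, Pow(Add(3, -92), Rational(1, 2))), Rational(1, 2)))), Mul(20, Rational(1, 20)))) = Mul(-2423, Add(Add(2, Mul(Rational(1, 5), Pow(Add(-46, Pow(-89, Rational(1, 2))), Rational(1, 2)))), 1)) = Mul(-2423, Add(Add(2, Mul(Rational(1, 5), Pow(Add(-46, Mul(I, Pow(89, Rational(1, 2)))), Rational(1, 2)))), 1)) = Mul(-2423, Add(3, Mul(Rational(1, 5), Pow(Add(-46, Mul(I, Pow(89, Rational(1, 2)))), Rational(1, 2))))) = Add(-7269, Mul(Rational(-2423, 5), Pow(Add(-46, Mul(I, Pow(89, Rational(1, 2)))), Rational(1, 2))))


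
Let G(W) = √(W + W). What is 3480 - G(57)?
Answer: 3480 - √114 ≈ 3469.3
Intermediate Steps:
G(W) = √2*√W (G(W) = √(2*W) = √2*√W)
3480 - G(57) = 3480 - √2*√57 = 3480 - √114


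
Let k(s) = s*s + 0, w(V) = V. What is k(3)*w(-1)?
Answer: -9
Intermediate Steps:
k(s) = s**2 (k(s) = s**2 + 0 = s**2)
k(3)*w(-1) = 3**2*(-1) = 9*(-1) = -9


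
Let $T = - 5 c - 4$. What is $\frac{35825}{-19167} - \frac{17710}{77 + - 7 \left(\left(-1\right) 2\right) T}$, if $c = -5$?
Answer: $- \frac{50391235}{1015851} \approx -49.605$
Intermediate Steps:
$T = 21$ ($T = \left(-5\right) \left(-5\right) - 4 = 25 - 4 = 21$)
$\frac{35825}{-19167} - \frac{17710}{77 + - 7 \left(\left(-1\right) 2\right) T} = \frac{35825}{-19167} - \frac{17710}{77 + - 7 \left(\left(-1\right) 2\right) 21} = 35825 \left(- \frac{1}{19167}\right) - \frac{17710}{77 + \left(-7\right) \left(-2\right) 21} = - \frac{35825}{19167} - \frac{17710}{77 + 14 \cdot 21} = - \frac{35825}{19167} - \frac{17710}{77 + 294} = - \frac{35825}{19167} - \frac{17710}{371} = - \frac{35825}{19167} - \frac{2530}{53} = - \frac{50391235}{1015851}$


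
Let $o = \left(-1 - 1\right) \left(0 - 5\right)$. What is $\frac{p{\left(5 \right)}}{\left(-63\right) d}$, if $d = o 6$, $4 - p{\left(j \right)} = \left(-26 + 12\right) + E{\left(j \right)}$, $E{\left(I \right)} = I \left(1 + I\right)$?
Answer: $\frac{1}{315} \approx 0.0031746$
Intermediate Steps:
$p{\left(j \right)} = 18 - j \left(1 + j\right)$ ($p{\left(j \right)} = 4 - \left(\left(-26 + 12\right) + j \left(1 + j\right)\right) = 4 - \left(-14 + j \left(1 + j\right)\right) = 18 - j \left(1 + j\right)$)
$o = 10$ ($o = \left(-2\right) \left(-5\right) = 10$)
$d = 60$ ($d = 10 \cdot 6 = 60$)
$\frac{p{\left(5 \right)}}{\left(-63\right) d} = \frac{18 - 5 \left(1 + 5\right)}{\left(-63\right) 60} = \frac{18 - 5 \cdot 6}{-3780} = \left(18 - 30\right) \left(- \frac{1}{3780}\right) = \left(-12\right) \left(- \frac{1}{3780}\right) = \frac{1}{315}$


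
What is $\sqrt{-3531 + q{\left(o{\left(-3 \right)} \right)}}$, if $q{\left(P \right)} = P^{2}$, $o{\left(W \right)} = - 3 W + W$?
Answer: $i \sqrt{3495} \approx 59.119 i$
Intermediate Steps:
$o{\left(W \right)} = - 2 W$
$\sqrt{-3531 + q{\left(o{\left(-3 \right)} \right)}} = \sqrt{-3531 + \left(\left(-2\right) \left(-3\right)\right)^{2}} = \sqrt{-3531 + 6^{2}} = \sqrt{-3531 + 36} = \sqrt{-3495} = i \sqrt{3495}$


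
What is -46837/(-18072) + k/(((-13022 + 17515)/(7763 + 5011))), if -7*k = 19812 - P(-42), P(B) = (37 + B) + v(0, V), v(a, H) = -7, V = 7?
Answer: -653561655055/81197496 ≈ -8049.0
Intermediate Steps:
P(B) = 30 + B (P(B) = (37 + B) - 7 = 30 + B)
k = -2832 (k = -(19812 - (30 - 42))/7 = -(19812 - 1*(-12))/7 = -(19812 + 12)/7 = -1/7*19824 = -2832)
-46837/(-18072) + k/(((-13022 + 17515)/(7763 + 5011))) = -46837/(-18072) - 2832*(7763 + 5011)/(-13022 + 17515) = -46837*(-1/18072) - 2832/(4493/12774) = 46837/18072 - 2832/(4493*(1/12774)) = 46837/18072 - 2832/4493/12774 = 46837/18072 - 2832*12774/4493 = 46837/18072 - 36175968/4493 = -653561655055/81197496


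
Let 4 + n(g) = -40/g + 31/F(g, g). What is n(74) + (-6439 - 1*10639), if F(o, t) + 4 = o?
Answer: -44242633/2590 ≈ -17082.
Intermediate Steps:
F(o, t) = -4 + o
n(g) = -4 - 40/g + 31/(-4 + g) (n(g) = -4 + (-40/g + 31/(-4 + g)) = -4 - 40/g + 31/(-4 + g))
n(74) + (-6439 - 1*10639) = (160 - 4*74**2 + 7*74)/(74*(-4 + 74)) + (-6439 - 1*10639) = (1/74)*(160 - 4*5476 + 518)/70 + (-6439 - 10639) = (1/74)*(1/70)*(160 - 21904 + 518) - 17078 = (1/74)*(1/70)*(-21226) - 17078 = -10613/2590 - 17078 = -44242633/2590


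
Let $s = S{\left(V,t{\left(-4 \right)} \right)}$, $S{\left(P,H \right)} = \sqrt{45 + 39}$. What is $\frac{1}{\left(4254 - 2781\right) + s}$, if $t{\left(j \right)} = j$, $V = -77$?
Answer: $\frac{491}{723215} - \frac{2 \sqrt{21}}{2169645} \approx 0.00067469$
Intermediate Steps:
$S{\left(P,H \right)} = 2 \sqrt{21}$ ($S{\left(P,H \right)} = \sqrt{84} = 2 \sqrt{21}$)
$s = 2 \sqrt{21} \approx 9.1651$
$\frac{1}{\left(4254 - 2781\right) + s} = \frac{1}{\left(4254 - 2781\right) + 2 \sqrt{21}} = \frac{1}{1473 + 2 \sqrt{21}}$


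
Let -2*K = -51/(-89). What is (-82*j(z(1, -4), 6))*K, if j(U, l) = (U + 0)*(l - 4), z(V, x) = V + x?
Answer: -12546/89 ≈ -140.97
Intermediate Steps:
j(U, l) = U*(-4 + l)
K = -51/178 (K = -(-51)/(2*(-89)) = -(-51)*(-1)/(2*89) = -½*51/89 = -51/178 ≈ -0.28652)
(-82*j(z(1, -4), 6))*K = -82*(1 - 4)*(-4 + 6)*(-51/178) = -(-246)*2*(-51/178) = -82*(-6)*(-51/178) = 492*(-51/178) = -12546/89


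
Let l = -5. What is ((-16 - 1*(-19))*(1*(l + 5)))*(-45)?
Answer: 0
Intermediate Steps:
((-16 - 1*(-19))*(1*(l + 5)))*(-45) = ((-16 - 1*(-19))*(1*(-5 + 5)))*(-45) = ((-16 + 19)*(1*0))*(-45) = (3*0)*(-45) = 0*(-45) = 0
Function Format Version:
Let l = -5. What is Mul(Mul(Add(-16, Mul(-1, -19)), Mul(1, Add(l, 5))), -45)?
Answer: 0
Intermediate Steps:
Mul(Mul(Add(-16, Mul(-1, -19)), Mul(1, Add(l, 5))), -45) = Mul(Mul(Add(-16, Mul(-1, -19)), Mul(1, Add(-5, 5))), -45) = Mul(Mul(Add(-16, 19), Mul(1, 0)), -45) = Mul(Mul(3, 0), -45) = Mul(0, -45) = 0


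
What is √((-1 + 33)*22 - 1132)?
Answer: 2*I*√107 ≈ 20.688*I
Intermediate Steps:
√((-1 + 33)*22 - 1132) = √(32*22 - 1132) = √(704 - 1132) = √(-428) = 2*I*√107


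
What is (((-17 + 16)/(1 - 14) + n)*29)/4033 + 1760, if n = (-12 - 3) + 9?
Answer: 92272807/52429 ≈ 1760.0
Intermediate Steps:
n = -6 (n = -15 + 9 = -6)
(((-17 + 16)/(1 - 14) + n)*29)/4033 + 1760 = (((-17 + 16)/(1 - 14) - 6)*29)/4033 + 1760 = ((-1/(-13) - 6)*29)*(1/4033) + 1760 = ((-1*(-1/13) - 6)*29)*(1/4033) + 1760 = ((1/13 - 6)*29)*(1/4033) + 1760 = -77/13*29*(1/4033) + 1760 = -2233/13*1/4033 + 1760 = -2233/52429 + 1760 = 92272807/52429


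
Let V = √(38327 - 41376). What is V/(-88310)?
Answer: -I*√3049/88310 ≈ -0.00062527*I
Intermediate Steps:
V = I*√3049 (V = √(-3049) = I*√3049 ≈ 55.218*I)
V/(-88310) = (I*√3049)/(-88310) = (I*√3049)*(-1/88310) = -I*√3049/88310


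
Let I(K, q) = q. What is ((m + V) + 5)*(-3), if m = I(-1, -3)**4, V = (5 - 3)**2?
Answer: -270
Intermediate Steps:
V = 4 (V = 2**2 = 4)
m = 81 (m = (-3)**4 = 81)
((m + V) + 5)*(-3) = ((81 + 4) + 5)*(-3) = (85 + 5)*(-3) = 90*(-3) = -270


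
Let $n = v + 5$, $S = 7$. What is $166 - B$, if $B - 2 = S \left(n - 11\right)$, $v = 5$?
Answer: $171$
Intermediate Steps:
$n = 10$ ($n = 5 + 5 = 10$)
$B = -5$ ($B = 2 + 7 \left(10 - 11\right) = 2 + 7 \left(-1\right) = 2 - 7 = -5$)
$166 - B = 166 - -5 = 166 + 5 = 171$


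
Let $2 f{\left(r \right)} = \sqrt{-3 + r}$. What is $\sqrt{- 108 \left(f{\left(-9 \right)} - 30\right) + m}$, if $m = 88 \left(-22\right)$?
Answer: $2 \sqrt{326 - 27 i \sqrt{3}} \approx 36.203 - 2.5835 i$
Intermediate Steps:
$f{\left(r \right)} = \frac{\sqrt{-3 + r}}{2}$
$m = -1936$
$\sqrt{- 108 \left(f{\left(-9 \right)} - 30\right) + m} = \sqrt{- 108 \left(\frac{\sqrt{-3 - 9}}{2} - 30\right) - 1936} = \sqrt{- 108 \left(\frac{\sqrt{-12}}{2} - 30\right) - 1936} = \sqrt{- 108 \left(\frac{2 i \sqrt{3}}{2} - 30\right) - 1936} = \sqrt{- 108 \left(i \sqrt{3} - 30\right) - 1936} = \sqrt{- 108 \left(-30 + i \sqrt{3}\right) - 1936} = \sqrt{\left(3240 - 108 i \sqrt{3}\right) - 1936} = \sqrt{1304 - 108 i \sqrt{3}}$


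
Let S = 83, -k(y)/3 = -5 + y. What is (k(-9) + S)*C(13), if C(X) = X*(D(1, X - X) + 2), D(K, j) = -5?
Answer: -4875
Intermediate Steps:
k(y) = 15 - 3*y (k(y) = -3*(-5 + y) = 15 - 3*y)
C(X) = -3*X (C(X) = X*(-5 + 2) = X*(-3) = -3*X)
(k(-9) + S)*C(13) = ((15 - 3*(-9)) + 83)*(-3*13) = ((15 + 27) + 83)*(-39) = (42 + 83)*(-39) = 125*(-39) = -4875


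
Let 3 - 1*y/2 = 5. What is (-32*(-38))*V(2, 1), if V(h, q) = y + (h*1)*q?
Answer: -2432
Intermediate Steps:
y = -4 (y = 6 - 2*5 = 6 - 10 = -4)
V(h, q) = -4 + h*q (V(h, q) = -4 + (h*1)*q = -4 + h*q)
(-32*(-38))*V(2, 1) = (-32*(-38))*(-4 + 2*1) = 1216*(-4 + 2) = 1216*(-2) = -2432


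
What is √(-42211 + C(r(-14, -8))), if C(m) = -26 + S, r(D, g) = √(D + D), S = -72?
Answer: 3*I*√4701 ≈ 205.69*I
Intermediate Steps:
r(D, g) = √2*√D (r(D, g) = √(2*D) = √2*√D)
C(m) = -98 (C(m) = -26 - 72 = -98)
√(-42211 + C(r(-14, -8))) = √(-42211 - 98) = √(-42309) = 3*I*√4701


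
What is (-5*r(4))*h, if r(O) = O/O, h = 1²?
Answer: -5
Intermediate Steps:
h = 1
r(O) = 1
(-5*r(4))*h = -5*1*1 = -5*1 = -5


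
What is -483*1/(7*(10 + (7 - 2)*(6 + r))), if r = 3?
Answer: -69/55 ≈ -1.2545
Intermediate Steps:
-483*1/(7*(10 + (7 - 2)*(6 + r))) = -483*1/(7*(10 + (7 - 2)*(6 + 3))) = -483*1/(7*(10 + 5*9)) = -483*1/(7*(10 + 45)) = -483/(55*7) = -483/385 = -483*1/385 = -69/55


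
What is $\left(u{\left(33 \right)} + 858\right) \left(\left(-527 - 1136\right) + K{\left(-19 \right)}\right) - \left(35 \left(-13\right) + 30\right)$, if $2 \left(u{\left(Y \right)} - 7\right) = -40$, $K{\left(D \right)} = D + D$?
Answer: $-1436920$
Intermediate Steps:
$K{\left(D \right)} = 2 D$
$u{\left(Y \right)} = -13$ ($u{\left(Y \right)} = 7 + \frac{1}{2} \left(-40\right) = 7 - 20 = -13$)
$\left(u{\left(33 \right)} + 858\right) \left(\left(-527 - 1136\right) + K{\left(-19 \right)}\right) - \left(35 \left(-13\right) + 30\right) = \left(-13 + 858\right) \left(\left(-527 - 1136\right) + 2 \left(-19\right)\right) - \left(35 \left(-13\right) + 30\right) = 845 \left(\left(-527 - 1136\right) - 38\right) - \left(-455 + 30\right) = 845 \left(-1663 - 38\right) - -425 = 845 \left(-1701\right) + 425 = -1437345 + 425 = -1436920$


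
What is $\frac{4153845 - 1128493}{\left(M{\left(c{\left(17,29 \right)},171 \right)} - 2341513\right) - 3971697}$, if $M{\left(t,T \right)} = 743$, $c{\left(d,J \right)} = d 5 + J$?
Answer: $- \frac{3025352}{6312467} \approx -0.47927$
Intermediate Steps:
$c{\left(d,J \right)} = J + 5 d$ ($c{\left(d,J \right)} = 5 d + J = J + 5 d$)
$\frac{4153845 - 1128493}{\left(M{\left(c{\left(17,29 \right)},171 \right)} - 2341513\right) - 3971697} = \frac{4153845 - 1128493}{\left(743 - 2341513\right) - 3971697} = \frac{3025352}{-2340770 - 3971697} = \frac{3025352}{-6312467} = 3025352 \left(- \frac{1}{6312467}\right) = - \frac{3025352}{6312467}$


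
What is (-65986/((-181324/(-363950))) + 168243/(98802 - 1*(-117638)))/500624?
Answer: -1299476743693567/4911843159583360 ≈ -0.26456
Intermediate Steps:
(-65986/((-181324/(-363950))) + 168243/(98802 - 1*(-117638)))/500624 = (-65986/((-181324*(-1/363950))) + 168243/(98802 + 117638))*(1/500624) = (-65986/90662/181975 + 168243/216440)*(1/500624) = (-65986*181975/90662 + 168243*(1/216440))*(1/500624) = (-6003901175/45331 + 168243/216440)*(1/500624) = -1299476743693567/9811441640*1/500624 = -1299476743693567/4911843159583360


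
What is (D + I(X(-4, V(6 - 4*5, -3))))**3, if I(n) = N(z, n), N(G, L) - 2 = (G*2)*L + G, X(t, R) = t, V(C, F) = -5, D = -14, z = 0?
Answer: -1728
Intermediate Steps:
N(G, L) = 2 + G + 2*G*L (N(G, L) = 2 + ((G*2)*L + G) = 2 + ((2*G)*L + G) = 2 + (2*G*L + G) = 2 + (G + 2*G*L) = 2 + G + 2*G*L)
I(n) = 2 (I(n) = 2 + 0 + 2*0*n = 2 + 0 + 0 = 2)
(D + I(X(-4, V(6 - 4*5, -3))))**3 = (-14 + 2)**3 = (-12)**3 = -1728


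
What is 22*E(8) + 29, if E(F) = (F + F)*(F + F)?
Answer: 5661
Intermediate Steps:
E(F) = 4*F**2 (E(F) = (2*F)*(2*F) = 4*F**2)
22*E(8) + 29 = 22*(4*8**2) + 29 = 22*(4*64) + 29 = 22*256 + 29 = 5632 + 29 = 5661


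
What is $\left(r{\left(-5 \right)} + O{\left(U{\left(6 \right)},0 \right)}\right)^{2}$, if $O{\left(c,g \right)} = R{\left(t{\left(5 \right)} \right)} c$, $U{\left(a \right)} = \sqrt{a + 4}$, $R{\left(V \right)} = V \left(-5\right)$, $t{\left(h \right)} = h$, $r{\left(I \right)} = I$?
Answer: $6275 + 250 \sqrt{10} \approx 7065.6$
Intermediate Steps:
$R{\left(V \right)} = - 5 V$
$U{\left(a \right)} = \sqrt{4 + a}$
$O{\left(c,g \right)} = - 25 c$ ($O{\left(c,g \right)} = \left(-5\right) 5 c = - 25 c$)
$\left(r{\left(-5 \right)} + O{\left(U{\left(6 \right)},0 \right)}\right)^{2} = \left(-5 - 25 \sqrt{4 + 6}\right)^{2} = \left(-5 - 25 \sqrt{10}\right)^{2}$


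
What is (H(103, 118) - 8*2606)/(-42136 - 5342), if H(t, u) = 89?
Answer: 20759/47478 ≈ 0.43723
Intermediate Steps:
(H(103, 118) - 8*2606)/(-42136 - 5342) = (89 - 8*2606)/(-42136 - 5342) = (89 - 20848)/(-47478) = -20759*(-1/47478) = 20759/47478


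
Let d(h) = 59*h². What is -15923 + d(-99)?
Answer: 562336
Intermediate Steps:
-15923 + d(-99) = -15923 + 59*(-99)² = -15923 + 59*9801 = -15923 + 578259 = 562336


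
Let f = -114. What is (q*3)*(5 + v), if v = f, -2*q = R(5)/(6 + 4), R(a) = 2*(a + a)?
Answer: 327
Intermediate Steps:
R(a) = 4*a (R(a) = 2*(2*a) = 4*a)
q = -1 (q = -4*5/(2*(6 + 4)) = -20/(2*10) = -20/20 = -1/2*2 = -1)
v = -114
(q*3)*(5 + v) = (-1*3)*(5 - 114) = -3*(-109) = 327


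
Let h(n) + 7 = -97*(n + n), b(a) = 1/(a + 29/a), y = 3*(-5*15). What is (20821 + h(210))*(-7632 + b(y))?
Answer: 3851611642539/25327 ≈ 1.5208e+8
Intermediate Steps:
y = -225 (y = 3*(-75) = -225)
h(n) = -7 - 194*n (h(n) = -7 - 97*(n + n) = -7 - 194*n)
(20821 + h(210))*(-7632 + b(y)) = (20821 + (-7 - 194*210))*(-7632 - 225/(29 + (-225)²)) = (20821 + (-7 - 40740))*(-7632 - 225/(29 + 50625)) = (20821 - 40747)*(-7632 - 225/50654) = -19926*(-7632 - 225*1/50654) = -19926*(-7632 - 225/50654) = -19926*(-386591553/50654) = 3851611642539/25327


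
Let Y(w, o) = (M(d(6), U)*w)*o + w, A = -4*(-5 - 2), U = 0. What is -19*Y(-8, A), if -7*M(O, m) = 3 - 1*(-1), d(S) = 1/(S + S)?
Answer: -2280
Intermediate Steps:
d(S) = 1/(2*S)
A = 28 (A = -4*(-7) = 28)
M(O, m) = -4/7 (M(O, m) = -(3 - 1*(-1))/7 = -(3 + 1)/7 = -⅐*4 = -4/7)
Y(w, o) = w - 4*o*w/7 (Y(w, o) = (-4*w/7)*o + w = -4*o*w/7 + w = w - 4*o*w/7)
-19*Y(-8, A) = -19*(-8)*(7 - 4*28)/7 = -19*(-8)*(7 - 112)/7 = -19*(-8)*(-105)/7 = -19*120 = -2280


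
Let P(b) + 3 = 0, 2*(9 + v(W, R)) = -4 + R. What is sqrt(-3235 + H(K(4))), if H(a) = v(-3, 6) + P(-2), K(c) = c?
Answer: I*sqrt(3246) ≈ 56.974*I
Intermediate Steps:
v(W, R) = -11 + R/2 (v(W, R) = -9 + (-4 + R)/2 = -9 + (-2 + R/2) = -11 + R/2)
P(b) = -3 (P(b) = -3 + 0 = -3)
H(a) = -11 (H(a) = (-11 + (1/2)*6) - 3 = (-11 + 3) - 3 = -8 - 3 = -11)
sqrt(-3235 + H(K(4))) = sqrt(-3235 - 11) = sqrt(-3246) = I*sqrt(3246)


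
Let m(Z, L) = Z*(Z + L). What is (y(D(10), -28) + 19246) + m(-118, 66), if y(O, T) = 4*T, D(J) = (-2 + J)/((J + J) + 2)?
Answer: 25270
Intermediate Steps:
m(Z, L) = Z*(L + Z)
D(J) = (-2 + J)/(2 + 2*J) (D(J) = (-2 + J)/(2*J + 2) = (-2 + J)/(2 + 2*J))
(y(D(10), -28) + 19246) + m(-118, 66) = (4*(-28) + 19246) - 118*(66 - 118) = (-112 + 19246) - 118*(-52) = 19134 + 6136 = 25270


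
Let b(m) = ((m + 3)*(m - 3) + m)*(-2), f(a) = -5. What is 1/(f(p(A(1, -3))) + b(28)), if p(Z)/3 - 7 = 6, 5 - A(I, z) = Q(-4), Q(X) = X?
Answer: -1/1611 ≈ -0.00062073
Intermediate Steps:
A(I, z) = 9 (A(I, z) = 5 - 1*(-4) = 5 + 4 = 9)
p(Z) = 39 (p(Z) = 21 + 3*6 = 21 + 18 = 39)
b(m) = -2*m - 2*(-3 + m)*(3 + m) (b(m) = ((3 + m)*(-3 + m) + m)*(-2) = ((-3 + m)*(3 + m) + m)*(-2) = (m + (-3 + m)*(3 + m))*(-2) = -2*m - 2*(-3 + m)*(3 + m))
1/(f(p(A(1, -3))) + b(28)) = 1/(-5 + (18 - 2*28 - 2*28²)) = 1/(-5 + (18 - 56 - 2*784)) = 1/(-5 + (18 - 56 - 1568)) = 1/(-5 - 1606) = 1/(-1611) = -1/1611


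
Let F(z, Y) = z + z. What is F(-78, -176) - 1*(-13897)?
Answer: 13741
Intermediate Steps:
F(z, Y) = 2*z
F(-78, -176) - 1*(-13897) = 2*(-78) - 1*(-13897) = -156 + 13897 = 13741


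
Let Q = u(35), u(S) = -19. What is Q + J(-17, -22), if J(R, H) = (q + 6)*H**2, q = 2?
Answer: 3853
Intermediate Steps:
Q = -19
J(R, H) = 8*H**2 (J(R, H) = (2 + 6)*H**2 = 8*H**2)
Q + J(-17, -22) = -19 + 8*(-22)**2 = -19 + 8*484 = -19 + 3872 = 3853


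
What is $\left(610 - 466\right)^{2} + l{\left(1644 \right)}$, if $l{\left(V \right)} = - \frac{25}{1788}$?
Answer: $\frac{37075943}{1788} \approx 20736.0$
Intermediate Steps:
$l{\left(V \right)} = - \frac{25}{1788}$ ($l{\left(V \right)} = \left(-25\right) \frac{1}{1788} = - \frac{25}{1788}$)
$\left(610 - 466\right)^{2} + l{\left(1644 \right)} = \left(610 - 466\right)^{2} - \frac{25}{1788} = 144^{2} - \frac{25}{1788} = 20736 - \frac{25}{1788} = \frac{37075943}{1788}$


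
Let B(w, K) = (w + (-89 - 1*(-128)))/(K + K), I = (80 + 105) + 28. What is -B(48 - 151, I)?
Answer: 32/213 ≈ 0.15023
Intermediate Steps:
I = 213 (I = 185 + 28 = 213)
B(w, K) = (39 + w)/(2*K) (B(w, K) = (w + (-89 + 128))/((2*K)) = (w + 39)*(1/(2*K)) = (39 + w)*(1/(2*K)) = (39 + w)/(2*K))
-B(48 - 151, I) = -(39 + (48 - 151))/(2*213) = -(39 - 103)/(2*213) = -(-64)/(2*213) = -1*(-32/213) = 32/213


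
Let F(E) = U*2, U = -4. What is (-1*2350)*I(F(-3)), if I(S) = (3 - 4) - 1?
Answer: 4700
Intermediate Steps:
F(E) = -8 (F(E) = -4*2 = -8)
I(S) = -2 (I(S) = -1 - 1 = -2)
(-1*2350)*I(F(-3)) = -1*2350*(-2) = -2350*(-2) = 4700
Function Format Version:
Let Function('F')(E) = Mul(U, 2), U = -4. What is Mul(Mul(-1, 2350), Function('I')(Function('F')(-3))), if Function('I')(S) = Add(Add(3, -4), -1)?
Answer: 4700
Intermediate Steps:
Function('F')(E) = -8 (Function('F')(E) = Mul(-4, 2) = -8)
Function('I')(S) = -2 (Function('I')(S) = Add(-1, -1) = -2)
Mul(Mul(-1, 2350), Function('I')(Function('F')(-3))) = Mul(Mul(-1, 2350), -2) = Mul(-2350, -2) = 4700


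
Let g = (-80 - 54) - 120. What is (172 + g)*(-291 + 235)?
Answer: 4592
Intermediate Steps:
g = -254 (g = -134 - 120 = -254)
(172 + g)*(-291 + 235) = (172 - 254)*(-291 + 235) = -82*(-56) = 4592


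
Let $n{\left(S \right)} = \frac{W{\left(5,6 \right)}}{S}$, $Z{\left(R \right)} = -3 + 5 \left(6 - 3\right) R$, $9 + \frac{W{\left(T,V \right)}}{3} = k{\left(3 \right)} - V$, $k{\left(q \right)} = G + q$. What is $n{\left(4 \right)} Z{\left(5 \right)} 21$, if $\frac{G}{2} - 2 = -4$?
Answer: $-18144$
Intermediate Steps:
$G = -4$ ($G = 4 + 2 \left(-4\right) = 4 - 8 = -4$)
$k{\left(q \right)} = -4 + q$
$W{\left(T,V \right)} = -30 - 3 V$ ($W{\left(T,V \right)} = -27 + 3 \left(\left(-4 + 3\right) - V\right) = -27 + 3 \left(-1 - V\right) = -27 - \left(3 + 3 V\right) = -30 - 3 V$)
$Z{\left(R \right)} = -3 + 15 R$ ($Z{\left(R \right)} = -3 + 5 \cdot 3 R = -3 + 15 R$)
$n{\left(S \right)} = - \frac{48}{S}$ ($n{\left(S \right)} = \frac{-30 - 18}{S} = - \frac{48}{S}$)
$n{\left(4 \right)} Z{\left(5 \right)} 21 = - \frac{48}{4} \left(-3 + 15 \cdot 5\right) 21 = \left(-48\right) \frac{1}{4} \left(-3 + 75\right) 21 = \left(-12\right) 72 \cdot 21 = \left(-864\right) 21 = -18144$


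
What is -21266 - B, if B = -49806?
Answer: 28540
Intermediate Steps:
-21266 - B = -21266 - 1*(-49806) = -21266 + 49806 = 28540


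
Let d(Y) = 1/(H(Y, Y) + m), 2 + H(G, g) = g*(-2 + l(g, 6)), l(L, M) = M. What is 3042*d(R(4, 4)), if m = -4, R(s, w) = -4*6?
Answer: -507/17 ≈ -29.824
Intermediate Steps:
R(s, w) = -24
H(G, g) = -2 + 4*g (H(G, g) = -2 + g*(-2 + 6) = -2 + g*4 = -2 + 4*g)
d(Y) = 1/(-6 + 4*Y) (d(Y) = 1/((-2 + 4*Y) - 4) = 1/(-6 + 4*Y))
3042*d(R(4, 4)) = 3042*(1/(2*(-3 + 2*(-24)))) = 3042*(1/(2*(-3 - 48))) = 3042*((½)/(-51)) = 3042*((½)*(-1/51)) = 3042*(-1/102) = -507/17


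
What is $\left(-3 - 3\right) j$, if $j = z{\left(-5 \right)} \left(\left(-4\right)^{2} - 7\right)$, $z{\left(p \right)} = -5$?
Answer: $270$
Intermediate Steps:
$j = -45$ ($j = - 5 \left(\left(-4\right)^{2} - 7\right) = - 5 \left(16 - 7\right) = \left(-5\right) 9 = -45$)
$\left(-3 - 3\right) j = \left(-3 - 3\right) \left(-45\right) = \left(-6\right) \left(-45\right) = 270$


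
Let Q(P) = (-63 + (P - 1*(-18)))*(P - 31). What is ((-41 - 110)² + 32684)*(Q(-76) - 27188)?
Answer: -790161885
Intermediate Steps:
Q(P) = (-45 + P)*(-31 + P) (Q(P) = (-63 + (P + 18))*(-31 + P) = (-63 + (18 + P))*(-31 + P) = (-45 + P)*(-31 + P))
((-41 - 110)² + 32684)*(Q(-76) - 27188) = ((-41 - 110)² + 32684)*((1395 + (-76)² - 76*(-76)) - 27188) = ((-151)² + 32684)*((1395 + 5776 + 5776) - 27188) = (22801 + 32684)*(12947 - 27188) = 55485*(-14241) = -790161885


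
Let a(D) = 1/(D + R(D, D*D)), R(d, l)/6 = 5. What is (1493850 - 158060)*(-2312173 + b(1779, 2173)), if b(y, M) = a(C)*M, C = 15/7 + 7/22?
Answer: -15439352269341150/4999 ≈ -3.0885e+12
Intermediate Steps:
R(d, l) = 30 (R(d, l) = 6*5 = 30)
C = 379/154 (C = 15*(⅐) + 7*(1/22) = 15/7 + 7/22 = 379/154 ≈ 2.4610)
a(D) = 1/(30 + D) (a(D) = 1/(D + 30) = 1/(30 + D))
b(y, M) = 154*M/4999 (b(y, M) = M/(30 + 379/154) = M/(4999/154) = 154*M/4999)
(1493850 - 158060)*(-2312173 + b(1779, 2173)) = (1493850 - 158060)*(-2312173 + (154/4999)*2173) = 1335790*(-2312173 + 334642/4999) = 1335790*(-11558218185/4999) = -15439352269341150/4999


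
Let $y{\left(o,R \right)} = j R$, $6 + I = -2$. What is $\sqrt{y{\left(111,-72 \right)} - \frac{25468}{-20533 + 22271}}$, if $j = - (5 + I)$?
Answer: $\frac{i \sqrt{174180622}}{869} \approx 15.187 i$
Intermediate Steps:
$I = -8$ ($I = -6 - 2 = -8$)
$j = 3$ ($j = - (5 - 8) = \left(-1\right) \left(-3\right) = 3$)
$y{\left(o,R \right)} = 3 R$
$\sqrt{y{\left(111,-72 \right)} - \frac{25468}{-20533 + 22271}} = \sqrt{3 \left(-72\right) - \frac{25468}{-20533 + 22271}} = \sqrt{-216 - \frac{25468}{1738}} = \sqrt{-216 - \frac{12734}{869}} = \sqrt{- \frac{200438}{869}} = \frac{i \sqrt{174180622}}{869}$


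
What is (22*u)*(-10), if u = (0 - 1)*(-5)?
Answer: -1100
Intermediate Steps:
u = 5 (u = -1*(-5) = 5)
(22*u)*(-10) = (22*5)*(-10) = 110*(-10) = -1100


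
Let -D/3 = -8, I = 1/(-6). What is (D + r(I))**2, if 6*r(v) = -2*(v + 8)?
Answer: 148225/324 ≈ 457.48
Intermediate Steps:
I = -1/6 ≈ -0.16667
r(v) = -8/3 - v/3 (r(v) = (-2*(v + 8))/6 = (-2*(8 + v))/6 = (-16 - 2*v)/6 = -8/3 - v/3)
D = 24 (D = -3*(-8) = 24)
(D + r(I))**2 = (24 + (-8/3 - 1/3*(-1/6)))**2 = (24 + (-8/3 + 1/18))**2 = (24 - 47/18)**2 = (385/18)**2 = 148225/324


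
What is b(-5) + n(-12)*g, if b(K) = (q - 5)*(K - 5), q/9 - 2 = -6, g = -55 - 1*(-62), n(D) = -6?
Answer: 368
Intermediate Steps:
g = 7 (g = -55 + 62 = 7)
q = -36 (q = 18 + 9*(-6) = 18 - 54 = -36)
b(K) = 205 - 41*K (b(K) = (-36 - 5)*(K - 5) = -41*(-5 + K) = 205 - 41*K)
b(-5) + n(-12)*g = (205 - 41*(-5)) - 6*7 = (205 + 205) - 42 = 410 - 42 = 368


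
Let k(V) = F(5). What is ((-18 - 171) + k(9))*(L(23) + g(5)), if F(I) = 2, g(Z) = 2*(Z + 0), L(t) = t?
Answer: -6171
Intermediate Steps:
g(Z) = 2*Z
k(V) = 2
((-18 - 171) + k(9))*(L(23) + g(5)) = ((-18 - 171) + 2)*(23 + 2*5) = (-189 + 2)*(23 + 10) = -187*33 = -6171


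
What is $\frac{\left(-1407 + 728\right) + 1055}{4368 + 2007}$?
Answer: $\frac{376}{6375} \approx 0.05898$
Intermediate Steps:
$\frac{\left(-1407 + 728\right) + 1055}{4368 + 2007} = \frac{-679 + 1055}{6375} = 376 \cdot \frac{1}{6375} = \frac{376}{6375}$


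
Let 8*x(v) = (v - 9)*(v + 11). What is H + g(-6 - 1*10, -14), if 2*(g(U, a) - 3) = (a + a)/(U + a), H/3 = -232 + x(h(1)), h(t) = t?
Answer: -10928/15 ≈ -728.53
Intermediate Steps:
x(v) = (-9 + v)*(11 + v)/8 (x(v) = ((v - 9)*(v + 11))/8 = ((-9 + v)*(11 + v))/8 = (-9 + v)*(11 + v)/8)
H = -732 (H = 3*(-232 + (-99/8 + (1/4)*1 + (1/8)*1**2)) = 3*(-232 + (-99/8 + 1/4 + (1/8)*1)) = 3*(-232 + (-99/8 + 1/4 + 1/8)) = 3*(-232 - 12) = 3*(-244) = -732)
g(U, a) = 3 + a/(U + a) (g(U, a) = 3 + ((a + a)/(U + a))/2 = 3 + ((2*a)/(U + a))/2 = 3 + (2*a/(U + a))/2 = 3 + a/(U + a))
H + g(-6 - 1*10, -14) = -732 + (3*(-6 - 1*10) + 4*(-14))/((-6 - 1*10) - 14) = -732 + (3*(-6 - 10) - 56)/((-6 - 10) - 14) = -732 + (3*(-16) - 56)/(-16 - 14) = -732 + (-48 - 56)/(-30) = -732 - 1/30*(-104) = -732 + 52/15 = -10928/15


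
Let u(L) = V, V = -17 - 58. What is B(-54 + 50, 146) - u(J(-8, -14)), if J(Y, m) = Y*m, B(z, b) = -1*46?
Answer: 29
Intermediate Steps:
B(z, b) = -46
V = -75
u(L) = -75
B(-54 + 50, 146) - u(J(-8, -14)) = -46 - 1*(-75) = -46 + 75 = 29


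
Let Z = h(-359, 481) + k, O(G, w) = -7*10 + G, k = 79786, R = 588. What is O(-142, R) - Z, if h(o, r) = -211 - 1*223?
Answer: -79564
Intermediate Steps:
O(G, w) = -70 + G
h(o, r) = -434 (h(o, r) = -211 - 223 = -434)
Z = 79352 (Z = -434 + 79786 = 79352)
O(-142, R) - Z = (-70 - 142) - 1*79352 = -212 - 79352 = -79564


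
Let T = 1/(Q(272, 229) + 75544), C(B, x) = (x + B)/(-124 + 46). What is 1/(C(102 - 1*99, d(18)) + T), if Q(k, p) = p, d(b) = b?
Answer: -1970098/530385 ≈ -3.7145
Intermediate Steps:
C(B, x) = -B/78 - x/78 (C(B, x) = (B + x)/(-78) = (B + x)*(-1/78) = -B/78 - x/78)
T = 1/75773 (T = 1/(229 + 75544) = 1/75773 ≈ 1.3197e-5)
1/(C(102 - 1*99, d(18)) + T) = 1/((-(102 - 1*99)/78 - 1/78*18) + 1/75773) = 1/((-(102 - 99)/78 - 3/13) + 1/75773) = 1/((-1/78*3 - 3/13) + 1/75773) = 1/((-1/26 - 3/13) + 1/75773) = 1/(-7/26 + 1/75773) = 1/(-530385/1970098) = -1970098/530385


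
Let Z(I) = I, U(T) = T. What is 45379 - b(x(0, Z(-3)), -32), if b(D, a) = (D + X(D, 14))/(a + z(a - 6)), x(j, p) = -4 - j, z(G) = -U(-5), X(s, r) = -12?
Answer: 1225217/27 ≈ 45378.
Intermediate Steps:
z(G) = 5 (z(G) = -1*(-5) = 5)
b(D, a) = (-12 + D)/(5 + a) (b(D, a) = (D - 12)/(a + 5) = (-12 + D)/(5 + a))
45379 - b(x(0, Z(-3)), -32) = 45379 - (-12 + (-4 - 1*0))/(5 - 32) = 45379 - (-12 + (-4 + 0))/(-27) = 45379 - (-1)*(-12 - 4)/27 = 45379 - (-1)*(-16)/27 = 45379 - 1*16/27 = 45379 - 16/27 = 1225217/27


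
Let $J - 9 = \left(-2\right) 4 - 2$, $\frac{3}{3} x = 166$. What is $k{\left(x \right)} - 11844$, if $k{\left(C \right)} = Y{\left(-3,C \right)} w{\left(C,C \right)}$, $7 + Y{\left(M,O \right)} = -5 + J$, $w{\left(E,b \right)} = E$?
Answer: $-14002$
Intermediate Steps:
$x = 166$
$J = -1$ ($J = 9 - 10 = -1$)
$Y{\left(M,O \right)} = -13$ ($Y{\left(M,O \right)} = -7 - 6 = -13$)
$k{\left(C \right)} = - 13 C$
$k{\left(x \right)} - 11844 = \left(-13\right) 166 - 11844 = -2158 - 11844 = -14002$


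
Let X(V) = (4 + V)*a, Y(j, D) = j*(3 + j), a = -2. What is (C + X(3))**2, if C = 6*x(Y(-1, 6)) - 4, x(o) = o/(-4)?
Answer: 225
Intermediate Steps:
X(V) = -8 - 2*V (X(V) = (4 + V)*(-2) = -8 - 2*V)
x(o) = -o/4 (x(o) = o*(-1/4) = -o/4)
C = -1 (C = 6*(-(-1)*(3 - 1)/4) - 4 = 6*(-(-1)*2/4) - 4 = 6*(-1/4*(-2)) - 4 = 6*(1/2) - 4 = 3 - 4 = -1)
(C + X(3))**2 = (-1 + (-8 - 2*3))**2 = (-1 + (-8 - 6))**2 = (-1 - 14)**2 = (-15)**2 = 225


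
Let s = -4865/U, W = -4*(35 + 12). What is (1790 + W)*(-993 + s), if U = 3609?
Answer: -638771156/401 ≈ -1.5929e+6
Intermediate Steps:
W = -188 (W = -4*47 = -188)
s = -4865/3609 ≈ -1.3480
(1790 + W)*(-993 + s) = (1790 - 188)*(-993 - 4865/3609) = 1602*(-3588602/3609) = -638771156/401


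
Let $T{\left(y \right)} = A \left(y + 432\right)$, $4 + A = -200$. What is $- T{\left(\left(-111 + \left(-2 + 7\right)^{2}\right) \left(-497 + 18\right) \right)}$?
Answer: $8491704$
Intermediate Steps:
$A = -204$ ($A = -4 - 200 = -204$)
$T{\left(y \right)} = -88128 - 204 y$ ($T{\left(y \right)} = - 204 \left(y + 432\right) = - 204 \left(432 + y\right) = -88128 - 204 y$)
$- T{\left(\left(-111 + \left(-2 + 7\right)^{2}\right) \left(-497 + 18\right) \right)} = - (-88128 - 204 \left(-111 + \left(-2 + 7\right)^{2}\right) \left(-497 + 18\right)) = - (-88128 - 204 \left(-111 + 5^{2}\right) \left(-479\right)) = - (-88128 - 204 \left(-111 + 25\right) \left(-479\right)) = - (-88128 - 204 \left(\left(-86\right) \left(-479\right)\right)) = - (-88128 - 8403576) = \left(-1\right) \left(-8491704\right) = 8491704$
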